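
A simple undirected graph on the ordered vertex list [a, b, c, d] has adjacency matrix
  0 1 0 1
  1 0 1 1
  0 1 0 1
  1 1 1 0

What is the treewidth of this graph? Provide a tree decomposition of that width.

Treewidth 2.
One such decomposition:
Bags: B1 = {b, c, d}  B2 = {a, b, d}
Tree: B1–B2

The largest bag has 3 vertices, giving width 2; this decomposition certifies tw(G) ≤ 2. Conversely, {b, c, d} is a clique of size 3, and the vertices of any clique must share a bag in every tree decomposition; so some bag has ≥ 3 vertices and tw(G) ≥ 2. Therefore the treewidth is 2.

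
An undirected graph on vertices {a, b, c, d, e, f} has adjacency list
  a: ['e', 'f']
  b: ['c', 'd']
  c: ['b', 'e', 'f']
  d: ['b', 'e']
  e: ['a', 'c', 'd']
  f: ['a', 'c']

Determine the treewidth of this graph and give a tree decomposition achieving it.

Treewidth 2.
One such decomposition:
Bags: B1 = {b, d, e}  B2 = {b, c, e}  B3 = {a, c, e}  B4 = {a, c, f}
Tree: B1–B2, B2–B3, B3–B4

Each bag holds 3 vertices, so the decomposition has width 2, which upper-bounds the treewidth. The edges d–b–c–e–d form a cycle, so G is not a tree and its treewidth is at least 2. Hence tw(G) = 2 exactly.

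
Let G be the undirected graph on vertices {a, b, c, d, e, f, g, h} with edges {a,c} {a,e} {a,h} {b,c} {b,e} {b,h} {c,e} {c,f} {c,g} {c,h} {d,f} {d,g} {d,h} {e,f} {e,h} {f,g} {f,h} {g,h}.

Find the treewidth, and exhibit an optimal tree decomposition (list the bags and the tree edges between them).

Treewidth 3.
One optimal decomposition is:
Bags: B1 = {b, c, e, h}  B2 = {a, c, e, h}  B3 = {c, e, f, h}  B4 = {c, f, g, h}  B5 = {d, f, g, h}
Tree: B1–B2, B2–B3, B3–B4, B4–B5

Every bag has size at most 4, so the width is 4 − 1 = 3 and tw(G) ≤ 3. Conversely, {d, f, g, h} is a clique of size 4, and the vertices of any clique must share a bag in every tree decomposition; so some bag has ≥ 4 vertices and tw(G) ≥ 3. Hence tw(G) = 3 exactly.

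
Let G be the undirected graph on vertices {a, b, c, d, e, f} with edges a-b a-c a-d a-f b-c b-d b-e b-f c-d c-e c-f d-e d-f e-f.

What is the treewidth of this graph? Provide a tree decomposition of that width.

Every bag has size at most 5, so the width is 5 − 1 = 4 and tw(G) ≤ 4. On the other hand G contains the 5-clique {b, c, d, e, f}. A clique must lie in a single bag of any decomposition, so no decomposition can have width below 4. Combining the bounds, tw(G) = 4.

Treewidth 4.
One such decomposition:
Bags: B1 = {b, c, d, e, f}  B2 = {a, b, c, d, f}
Tree: B1–B2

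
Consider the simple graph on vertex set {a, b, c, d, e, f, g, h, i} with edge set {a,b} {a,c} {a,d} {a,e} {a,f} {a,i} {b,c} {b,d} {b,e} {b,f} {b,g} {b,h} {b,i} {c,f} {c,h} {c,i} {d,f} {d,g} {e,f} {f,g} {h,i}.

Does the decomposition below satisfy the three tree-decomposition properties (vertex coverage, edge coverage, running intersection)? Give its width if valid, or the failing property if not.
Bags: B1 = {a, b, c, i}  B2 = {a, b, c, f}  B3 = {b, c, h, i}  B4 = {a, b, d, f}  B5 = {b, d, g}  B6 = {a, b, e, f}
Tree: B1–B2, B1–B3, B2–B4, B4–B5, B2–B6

No — edge (f,g) lies in no bag.

A tree decomposition must satisfy three properties: every vertex lies in some bag; for every edge, both endpoints lie together in some bag; and for every vertex, the bags containing it form a connected subtree. Here edge (f,g) lies in no bag, so the decomposition is invalid.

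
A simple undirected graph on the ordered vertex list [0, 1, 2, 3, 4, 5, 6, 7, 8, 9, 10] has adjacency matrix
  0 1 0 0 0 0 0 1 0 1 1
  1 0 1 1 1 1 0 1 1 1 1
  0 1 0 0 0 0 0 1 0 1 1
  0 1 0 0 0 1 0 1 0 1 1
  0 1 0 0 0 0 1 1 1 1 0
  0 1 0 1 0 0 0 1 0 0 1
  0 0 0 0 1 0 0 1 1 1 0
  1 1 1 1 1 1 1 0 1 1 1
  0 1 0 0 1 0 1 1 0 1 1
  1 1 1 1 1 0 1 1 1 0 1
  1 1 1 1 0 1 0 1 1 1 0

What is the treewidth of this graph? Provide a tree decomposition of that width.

Treewidth 4.
One optimal decomposition is:
Bags: B1 = {1, 7, 8, 9, 10}  B2 = {1, 4, 7, 8, 9}  B3 = {4, 6, 7, 8, 9}  B4 = {1, 3, 7, 9, 10}  B5 = {0, 1, 7, 9, 10}  B6 = {1, 2, 7, 9, 10}  B7 = {1, 3, 5, 7, 10}
Tree: B1–B2, B2–B3, B1–B4, B1–B5, B4–B6, B4–B7

Each bag holds 5 vertices, so the decomposition has width 4, which upper-bounds the treewidth. On the other hand G contains the 5-clique {0, 1, 7, 9, 10}. A clique must lie in a single bag of any decomposition, so no decomposition can have width below 4. The upper and lower bounds meet at 4, so that is the treewidth.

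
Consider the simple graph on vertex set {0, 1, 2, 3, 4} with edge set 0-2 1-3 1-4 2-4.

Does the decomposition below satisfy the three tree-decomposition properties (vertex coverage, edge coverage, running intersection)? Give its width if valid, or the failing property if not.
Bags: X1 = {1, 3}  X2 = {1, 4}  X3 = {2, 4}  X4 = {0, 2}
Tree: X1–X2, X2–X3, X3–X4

Yes; width 1.

Checking the three conditions: (i) the bags cover all of {0, 1, 2, 3, 4}; (ii) for each edge, some bag contains both endpoints; (iii) the bags containing any fixed vertex form a subtree. All hold, so the decomposition is valid with width 2 − 1 = 1.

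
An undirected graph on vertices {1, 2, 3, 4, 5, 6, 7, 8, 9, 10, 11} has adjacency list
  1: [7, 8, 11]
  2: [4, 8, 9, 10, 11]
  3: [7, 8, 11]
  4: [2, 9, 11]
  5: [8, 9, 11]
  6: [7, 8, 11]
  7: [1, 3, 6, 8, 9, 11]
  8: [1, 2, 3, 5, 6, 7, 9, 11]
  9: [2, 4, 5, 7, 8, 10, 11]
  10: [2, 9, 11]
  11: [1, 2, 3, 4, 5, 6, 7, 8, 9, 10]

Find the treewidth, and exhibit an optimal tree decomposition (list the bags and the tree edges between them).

Treewidth 3.
One such decomposition:
Bags: B1 = {7, 8, 9, 11}  B2 = {3, 7, 8, 11}  B3 = {2, 8, 9, 11}  B4 = {6, 7, 8, 11}  B5 = {1, 7, 8, 11}  B6 = {5, 8, 9, 11}  B7 = {2, 9, 10, 11}  B8 = {2, 4, 9, 11}
Tree: B1–B2, B1–B3, B2–B4, B2–B5, B3–B6, B3–B7, B3–B8

Each bag holds 4 vertices, so the decomposition has width 3, which upper-bounds the treewidth. For the lower bound, the 4 vertices {2, 8, 9, 11} are pairwise adjacent, and any tree decomposition puts a clique entirely inside one bag — forcing width ≥ 3. Hence tw(G) = 3 exactly.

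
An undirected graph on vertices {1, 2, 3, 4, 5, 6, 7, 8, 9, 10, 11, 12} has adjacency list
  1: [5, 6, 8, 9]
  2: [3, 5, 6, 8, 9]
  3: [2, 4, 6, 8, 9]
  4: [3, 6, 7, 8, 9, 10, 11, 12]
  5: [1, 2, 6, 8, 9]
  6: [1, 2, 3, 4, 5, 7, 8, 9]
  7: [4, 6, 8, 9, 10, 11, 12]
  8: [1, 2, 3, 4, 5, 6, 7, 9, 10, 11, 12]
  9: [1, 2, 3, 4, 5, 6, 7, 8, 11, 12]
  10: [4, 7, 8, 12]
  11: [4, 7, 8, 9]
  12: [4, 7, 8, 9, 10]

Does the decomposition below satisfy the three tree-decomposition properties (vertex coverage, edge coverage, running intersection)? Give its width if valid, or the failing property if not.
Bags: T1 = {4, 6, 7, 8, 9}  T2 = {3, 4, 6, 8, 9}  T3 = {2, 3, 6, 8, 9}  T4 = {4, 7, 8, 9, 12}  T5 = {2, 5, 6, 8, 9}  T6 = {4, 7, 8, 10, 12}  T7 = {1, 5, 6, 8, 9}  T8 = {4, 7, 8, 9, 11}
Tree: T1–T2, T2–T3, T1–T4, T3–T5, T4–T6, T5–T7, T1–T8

Vertex coverage: the bags together contain {1, 2, 3, 4, 5, 6, 7, 8, 9, 10, 11, 12}, the full vertex set. Edge coverage: each edge of G has both endpoints in at least one bag. Running intersection: for every vertex, the bags containing it form a connected subtree. All three properties hold, so this is a valid tree decomposition of width max|bag| − 1 = 4, and hence tw(G) ≤ 4.

Yes; width 4.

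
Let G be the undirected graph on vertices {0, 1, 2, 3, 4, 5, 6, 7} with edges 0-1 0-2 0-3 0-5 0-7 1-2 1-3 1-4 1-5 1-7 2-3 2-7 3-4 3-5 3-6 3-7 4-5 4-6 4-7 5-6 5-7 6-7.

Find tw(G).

A width-4 tree decomposition is:
Bags: B1 = {1, 3, 4, 5, 7}  B2 = {3, 4, 5, 6, 7}  B3 = {0, 1, 3, 5, 7}  B4 = {0, 1, 2, 3, 7}
Tree: B1–B2, B1–B3, B3–B4
The largest bag has 5 vertices, giving width 4; this decomposition certifies tw(G) ≤ 4. On the other hand G contains the 5-clique {0, 1, 2, 3, 7}. A clique must lie in a single bag of any decomposition, so no decomposition can have width below 4. Hence tw(G) = 4 exactly.

4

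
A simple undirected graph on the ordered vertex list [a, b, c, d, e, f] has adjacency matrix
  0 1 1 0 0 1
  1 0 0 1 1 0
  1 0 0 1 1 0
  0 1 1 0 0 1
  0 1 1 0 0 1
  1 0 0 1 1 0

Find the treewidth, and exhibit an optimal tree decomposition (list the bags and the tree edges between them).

Treewidth 3.
One such decomposition:
Bags: B1 = {a, b, d, e}  B2 = {a, d, e, f}  B3 = {a, c, d, e}
Tree: B1–B2, B2–B3

Each bag holds 4 vertices, so the decomposition has width 3, which upper-bounds the treewidth. For the lower bound: the 4 vertex sets {b,d}, {a,f}, {e}, {c} are disjoint, each induces a connected subgraph, and every pair is joined by at least one edge of G. Contracting each set to a single vertex therefore yields K_{4} as a minor, and since treewidth is minor-monotone, tw(G) ≥ tw(K_{4}) = 3. The upper and lower bounds meet at 3, so that is the treewidth.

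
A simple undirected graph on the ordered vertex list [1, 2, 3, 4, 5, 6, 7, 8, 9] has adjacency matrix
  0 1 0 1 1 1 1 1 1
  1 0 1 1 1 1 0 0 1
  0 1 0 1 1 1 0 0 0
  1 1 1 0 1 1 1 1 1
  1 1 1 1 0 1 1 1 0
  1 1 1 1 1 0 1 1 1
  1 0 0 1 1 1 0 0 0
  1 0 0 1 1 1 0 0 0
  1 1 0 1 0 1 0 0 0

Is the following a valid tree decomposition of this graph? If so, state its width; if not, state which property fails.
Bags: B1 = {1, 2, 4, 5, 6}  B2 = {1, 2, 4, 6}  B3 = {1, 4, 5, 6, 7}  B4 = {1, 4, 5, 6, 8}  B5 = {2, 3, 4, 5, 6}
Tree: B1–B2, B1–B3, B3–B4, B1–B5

No — vertex 9 appears in no bag.

A tree decomposition must satisfy three properties: every vertex lies in some bag; for every edge, both endpoints lie together in some bag; and for every vertex, the bags containing it form a connected subtree. Here vertex 9 appears in no bag, so the decomposition is invalid.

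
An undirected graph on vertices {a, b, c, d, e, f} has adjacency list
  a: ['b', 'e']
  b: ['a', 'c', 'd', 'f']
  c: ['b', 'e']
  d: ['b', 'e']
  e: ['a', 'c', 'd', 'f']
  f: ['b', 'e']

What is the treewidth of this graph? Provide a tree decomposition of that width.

Treewidth 2.
One such decomposition:
Bags: B1 = {b, d, e}  B2 = {b, c, e}  B3 = {b, e, f}  B4 = {a, b, e}
Tree: B1–B2, B2–B3, B3–B4

Each bag holds 3 vertices, so the decomposition has width 2, which upper-bounds the treewidth. For the lower bound, G contains the cycle b–d–e–c–b, so G is not a forest; only forests have treewidth ≤ 1, hence tw(G) ≥ 2. Combining the bounds, tw(G) = 2.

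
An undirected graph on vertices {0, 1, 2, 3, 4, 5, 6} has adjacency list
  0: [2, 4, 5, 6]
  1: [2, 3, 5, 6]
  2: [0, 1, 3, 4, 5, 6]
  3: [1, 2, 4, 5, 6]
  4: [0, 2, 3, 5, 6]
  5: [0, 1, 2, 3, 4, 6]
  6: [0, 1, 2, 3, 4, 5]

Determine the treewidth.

A width-4 tree decomposition is:
Bags: B1 = {2, 3, 4, 5, 6}  B2 = {0, 2, 4, 5, 6}  B3 = {1, 2, 3, 5, 6}
Tree: B1–B2, B1–B3
Each bag holds 5 vertices, so the decomposition has width 4, which upper-bounds the treewidth. For the lower bound, the 5 vertices {0, 2, 4, 5, 6} are pairwise adjacent, and any tree decomposition puts a clique entirely inside one bag — forcing width ≥ 4. Combining the bounds, tw(G) = 4.

4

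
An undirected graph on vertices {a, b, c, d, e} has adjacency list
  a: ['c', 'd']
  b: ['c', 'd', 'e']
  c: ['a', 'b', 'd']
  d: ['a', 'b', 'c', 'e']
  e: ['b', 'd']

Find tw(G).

A width-2 tree decomposition is:
Bags: B1 = {b, c, d}  B2 = {b, d, e}  B3 = {a, c, d}
Tree: B1–B2, B1–B3
Each bag holds 3 vertices, so the decomposition has width 2, which upper-bounds the treewidth. For the lower bound, the 3 vertices {b, d, e} are pairwise adjacent, and any tree decomposition puts a clique entirely inside one bag — forcing width ≥ 2. Therefore the treewidth is 2.

2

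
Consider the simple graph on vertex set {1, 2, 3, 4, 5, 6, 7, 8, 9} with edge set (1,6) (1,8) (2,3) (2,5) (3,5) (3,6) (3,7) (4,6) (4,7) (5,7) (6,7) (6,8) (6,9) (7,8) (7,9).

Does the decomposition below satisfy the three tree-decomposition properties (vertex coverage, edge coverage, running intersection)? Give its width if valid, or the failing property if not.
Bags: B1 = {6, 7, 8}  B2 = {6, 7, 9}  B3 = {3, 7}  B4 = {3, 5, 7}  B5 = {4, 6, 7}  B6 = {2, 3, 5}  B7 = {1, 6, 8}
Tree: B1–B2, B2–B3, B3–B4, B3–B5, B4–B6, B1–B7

A tree decomposition must satisfy three properties: every vertex lies in some bag; for every edge, both endpoints lie together in some bag; and for every vertex, the bags containing it form a connected subtree. Here edge (6,3) lies in no bag, so the decomposition is invalid.

No — edge (6,3) lies in no bag.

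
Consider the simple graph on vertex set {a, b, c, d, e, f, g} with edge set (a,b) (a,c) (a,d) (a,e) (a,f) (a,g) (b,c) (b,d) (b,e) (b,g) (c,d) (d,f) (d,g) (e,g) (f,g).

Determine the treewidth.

3

A width-3 tree decomposition is:
Bags: B1 = {a, b, d, g}  B2 = {a, d, f, g}  B3 = {a, b, c, d}  B4 = {a, b, e, g}
Tree: B1–B2, B1–B3, B1–B4
Every bag has size at most 4, so the width is 4 − 1 = 3 and tw(G) ≤ 3. On the other hand G contains the 4-clique {a, d, f, g}. A clique must lie in a single bag of any decomposition, so no decomposition can have width below 3. Hence tw(G) = 3 exactly.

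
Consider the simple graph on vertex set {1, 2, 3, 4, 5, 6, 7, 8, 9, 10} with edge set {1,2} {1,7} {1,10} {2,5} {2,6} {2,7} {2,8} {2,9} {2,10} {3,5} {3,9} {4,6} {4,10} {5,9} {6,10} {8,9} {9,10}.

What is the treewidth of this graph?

2

A width-2 tree decomposition is:
Bags: B1 = {1, 2, 10}  B2 = {1, 2, 7}  B3 = {2, 6, 10}  B4 = {4, 6, 10}  B5 = {2, 9, 10}  B6 = {2, 8, 9}  B7 = {2, 5, 9}  B8 = {3, 5, 9}
Tree: B1–B2, B1–B3, B3–B4, B3–B5, B5–B6, B6–B7, B7–B8
The largest bag has 3 vertices, giving width 2; this decomposition certifies tw(G) ≤ 2. Conversely, {1, 2, 10} is a clique of size 3, and the vertices of any clique must share a bag in every tree decomposition; so some bag has ≥ 3 vertices and tw(G) ≥ 2. Combining the bounds, tw(G) = 2.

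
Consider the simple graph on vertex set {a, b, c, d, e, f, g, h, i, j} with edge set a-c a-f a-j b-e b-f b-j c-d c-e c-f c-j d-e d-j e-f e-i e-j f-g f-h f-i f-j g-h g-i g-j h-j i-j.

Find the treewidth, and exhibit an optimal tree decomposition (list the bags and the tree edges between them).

Treewidth 3.
One such decomposition:
Bags: B1 = {c, e, f, j}  B2 = {e, f, i, j}  B3 = {f, g, i, j}  B4 = {f, g, h, j}  B5 = {b, e, f, j}  B6 = {a, c, f, j}  B7 = {c, d, e, j}
Tree: B1–B2, B2–B3, B3–B4, B1–B5, B1–B6, B1–B7

The largest bag has 4 vertices, giving width 3; this decomposition certifies tw(G) ≤ 3. On the other hand G contains the 4-clique {c, d, e, j}. A clique must lie in a single bag of any decomposition, so no decomposition can have width below 3. Combining the bounds, tw(G) = 3.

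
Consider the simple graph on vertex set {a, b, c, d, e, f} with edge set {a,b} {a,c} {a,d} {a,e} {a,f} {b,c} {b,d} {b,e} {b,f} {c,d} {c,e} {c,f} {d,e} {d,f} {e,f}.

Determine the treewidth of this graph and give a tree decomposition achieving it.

Treewidth 5.
One optimal decomposition is:
Bags: B1 = {a, b, c, d, e, f}
Tree: (single bag)

A single bag containing all 6 vertices is trivially a valid decomposition of width 5. On the other hand G contains the 6-clique {a, b, c, d, e, f}. A clique must lie in a single bag of any decomposition, so no decomposition can have width below 5. Hence tw(G) = 5 exactly.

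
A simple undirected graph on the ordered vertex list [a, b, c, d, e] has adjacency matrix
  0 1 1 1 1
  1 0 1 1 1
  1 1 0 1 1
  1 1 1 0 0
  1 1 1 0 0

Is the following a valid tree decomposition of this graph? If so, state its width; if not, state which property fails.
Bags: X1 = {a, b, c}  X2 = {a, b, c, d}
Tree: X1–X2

No — vertex e appears in no bag.

A tree decomposition must satisfy three properties: every vertex lies in some bag; for every edge, both endpoints lie together in some bag; and for every vertex, the bags containing it form a connected subtree. Here vertex e appears in no bag, so the decomposition is invalid.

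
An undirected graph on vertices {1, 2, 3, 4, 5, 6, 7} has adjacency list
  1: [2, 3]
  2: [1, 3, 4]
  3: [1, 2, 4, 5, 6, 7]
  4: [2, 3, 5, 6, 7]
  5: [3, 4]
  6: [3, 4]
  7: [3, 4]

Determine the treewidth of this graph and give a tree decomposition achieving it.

Every bag has size at most 3, so the width is 3 − 1 = 2 and tw(G) ≤ 2. On the other hand G contains the 3-clique {1, 2, 3}. A clique must lie in a single bag of any decomposition, so no decomposition can have width below 2. Hence tw(G) = 2 exactly.

Treewidth 2.
Bags: B1 = {2, 3, 4}  B2 = {3, 4, 5}  B3 = {3, 4, 7}  B4 = {1, 2, 3}  B5 = {3, 4, 6}
Tree: B1–B2, B2–B3, B1–B4, B2–B5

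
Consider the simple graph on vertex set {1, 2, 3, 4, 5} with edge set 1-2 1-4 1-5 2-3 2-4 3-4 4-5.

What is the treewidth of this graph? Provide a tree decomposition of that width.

The largest bag has 3 vertices, giving width 2; this decomposition certifies tw(G) ≤ 2. On the other hand G contains the 3-clique {1, 2, 4}. A clique must lie in a single bag of any decomposition, so no decomposition can have width below 2. The upper and lower bounds meet at 2, so that is the treewidth.

Treewidth 2.
One such decomposition:
Bags: B1 = {1, 2, 4}  B2 = {1, 4, 5}  B3 = {2, 3, 4}
Tree: B1–B2, B1–B3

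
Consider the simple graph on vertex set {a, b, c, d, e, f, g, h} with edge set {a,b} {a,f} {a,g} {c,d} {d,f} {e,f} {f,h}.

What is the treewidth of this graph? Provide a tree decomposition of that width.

Treewidth 1.
Bags: B1 = {a, f}  B2 = {a, g}  B3 = {f, h}  B4 = {e, f}  B5 = {a, b}  B6 = {d, f}  B7 = {c, d}
Tree: B1–B2, B1–B3, B1–B4, B1–B5, B4–B6, B6–B7

Every bag has size at most 2, so the width is 2 − 1 = 1 and tw(G) ≤ 1. G has an edge, so its treewidth is at least 1. The upper and lower bounds meet at 1, so that is the treewidth.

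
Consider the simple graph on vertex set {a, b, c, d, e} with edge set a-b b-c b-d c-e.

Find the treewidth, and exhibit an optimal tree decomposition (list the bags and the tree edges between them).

Treewidth 1.
Bags: B1 = {b, d}  B2 = {b, c}  B3 = {c, e}  B4 = {a, b}
Tree: B1–B2, B2–B3, B2–B4

Each bag holds 2 vertices, so the decomposition has width 1, which upper-bounds the treewidth. Since G has at least one edge (e.g. b–d), it is not an edgeless graph, so tw(G) ≥ 1. Therefore the treewidth is 1.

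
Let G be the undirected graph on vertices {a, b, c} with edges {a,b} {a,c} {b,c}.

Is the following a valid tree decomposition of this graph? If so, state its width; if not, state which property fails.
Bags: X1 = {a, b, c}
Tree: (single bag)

Vertex coverage: the bags together contain {a, b, c}, the full vertex set. Edge coverage: each edge of G has both endpoints in at least one bag. Running intersection: for every vertex, the bags containing it form a connected subtree. All three properties hold, so this is a valid tree decomposition of width max|bag| − 1 = 2, and hence tw(G) ≤ 2.

Yes; width 2.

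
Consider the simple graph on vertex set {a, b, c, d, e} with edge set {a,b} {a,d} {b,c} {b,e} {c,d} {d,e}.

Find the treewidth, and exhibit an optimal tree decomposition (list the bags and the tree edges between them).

The largest bag has 3 vertices, giving width 2; this decomposition certifies tw(G) ≤ 2. Since d–e–b–c–d is a cycle in G, G is not acyclic. Forests are exactly the graphs of treewidth ≤ 1, so tw(G) ≥ 2. Hence tw(G) = 2 exactly.

Treewidth 2.
One such decomposition:
Bags: B1 = {b, d, e}  B2 = {b, c, d}  B3 = {a, b, d}
Tree: B1–B2, B2–B3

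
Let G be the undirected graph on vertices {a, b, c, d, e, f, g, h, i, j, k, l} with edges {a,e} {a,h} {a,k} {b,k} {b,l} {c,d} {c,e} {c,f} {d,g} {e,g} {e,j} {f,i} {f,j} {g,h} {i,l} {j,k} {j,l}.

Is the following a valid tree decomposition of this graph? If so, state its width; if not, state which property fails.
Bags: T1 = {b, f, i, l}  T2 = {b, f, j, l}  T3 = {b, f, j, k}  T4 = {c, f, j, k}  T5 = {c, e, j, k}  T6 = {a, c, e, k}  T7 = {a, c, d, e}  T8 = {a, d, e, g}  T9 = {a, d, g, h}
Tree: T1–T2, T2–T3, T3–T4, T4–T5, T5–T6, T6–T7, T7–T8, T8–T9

Yes; width 3.

Checking the three conditions: (i) the bags cover all of {a, b, c, d, e, f, g, h, i, j, k, l}; (ii) for each edge, some bag contains both endpoints; (iii) the bags containing any fixed vertex form a subtree. All hold, so the decomposition is valid with width 4 − 1 = 3.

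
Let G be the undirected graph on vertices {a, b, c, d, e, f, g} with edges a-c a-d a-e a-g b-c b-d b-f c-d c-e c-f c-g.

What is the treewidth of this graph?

A width-2 tree decomposition is:
Bags: B1 = {b, c, d}  B2 = {a, c, d}  B3 = {a, c, g}  B4 = {a, c, e}  B5 = {b, c, f}
Tree: B1–B2, B2–B3, B2–B4, B1–B5
The largest bag has 3 vertices, giving width 2; this decomposition certifies tw(G) ≤ 2. Conversely, {a, c, d} is a clique of size 3, and the vertices of any clique must share a bag in every tree decomposition; so some bag has ≥ 3 vertices and tw(G) ≥ 2. Therefore the treewidth is 2.

2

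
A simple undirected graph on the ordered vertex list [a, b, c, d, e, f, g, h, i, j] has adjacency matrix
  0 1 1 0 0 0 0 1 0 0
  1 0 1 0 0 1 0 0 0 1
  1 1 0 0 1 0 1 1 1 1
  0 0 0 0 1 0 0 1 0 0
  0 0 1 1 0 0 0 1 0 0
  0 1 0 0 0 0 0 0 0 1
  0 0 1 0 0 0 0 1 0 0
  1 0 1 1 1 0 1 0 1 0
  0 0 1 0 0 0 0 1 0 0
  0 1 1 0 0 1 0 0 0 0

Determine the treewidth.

A width-2 tree decomposition is:
Bags: B1 = {a, b, c}  B2 = {a, c, h}  B3 = {c, e, h}  B4 = {c, h, i}  B5 = {b, c, j}  B6 = {d, e, h}  B7 = {c, g, h}  B8 = {b, f, j}
Tree: B1–B2, B2–B3, B2–B4, B1–B5, B3–B6, B4–B7, B5–B8
Every bag has size at most 3, so the width is 3 − 1 = 2 and tw(G) ≤ 2. On the other hand G contains the 3-clique {d, e, h}. A clique must lie in a single bag of any decomposition, so no decomposition can have width below 2. Hence tw(G) = 2 exactly.

2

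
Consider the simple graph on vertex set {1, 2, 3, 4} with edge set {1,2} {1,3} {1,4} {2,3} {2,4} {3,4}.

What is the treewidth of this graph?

3

A width-3 tree decomposition is:
Bags: B1 = {1, 2, 3, 4}
Tree: (single bag)
A single bag containing all 4 vertices is trivially a valid decomposition of width 3. Conversely, {1, 2, 3, 4} is a clique of size 4, and the vertices of any clique must share a bag in every tree decomposition; so some bag has ≥ 4 vertices and tw(G) ≥ 3. Combining the bounds, tw(G) = 3.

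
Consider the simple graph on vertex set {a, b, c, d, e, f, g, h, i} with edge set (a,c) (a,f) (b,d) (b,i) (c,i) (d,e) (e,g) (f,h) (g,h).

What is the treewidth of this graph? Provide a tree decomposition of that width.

Every bag has size at most 3, so the width is 3 − 1 = 2 and tw(G) ≤ 2. The edges f–a–c–i–b–d–e–g–h–f form a cycle, so G is not a tree and its treewidth is at least 2. Hence tw(G) = 2 exactly.

Treewidth 2.
One optimal decomposition is:
Bags: B1 = {a, c, f}  B2 = {c, f, i}  B3 = {b, f, i}  B4 = {b, d, f}  B5 = {d, e, f}  B6 = {e, f, g}  B7 = {f, g, h}
Tree: B1–B2, B2–B3, B3–B4, B4–B5, B5–B6, B6–B7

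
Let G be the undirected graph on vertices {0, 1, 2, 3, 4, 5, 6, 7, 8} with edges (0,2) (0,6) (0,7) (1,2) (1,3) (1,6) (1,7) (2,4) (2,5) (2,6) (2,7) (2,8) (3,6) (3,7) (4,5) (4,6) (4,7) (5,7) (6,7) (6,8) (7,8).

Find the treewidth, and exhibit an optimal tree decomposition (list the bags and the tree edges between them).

Each bag holds 4 vertices, so the decomposition has width 3, which upper-bounds the treewidth. Conversely, {2, 4, 5, 7} is a clique of size 4, and the vertices of any clique must share a bag in every tree decomposition; so some bag has ≥ 4 vertices and tw(G) ≥ 3. The upper and lower bounds meet at 3, so that is the treewidth.

Treewidth 3.
One such decomposition:
Bags: B1 = {1, 2, 6, 7}  B2 = {0, 2, 6, 7}  B3 = {1, 3, 6, 7}  B4 = {2, 6, 7, 8}  B5 = {2, 4, 6, 7}  B6 = {2, 4, 5, 7}
Tree: B1–B2, B1–B3, B2–B4, B1–B5, B5–B6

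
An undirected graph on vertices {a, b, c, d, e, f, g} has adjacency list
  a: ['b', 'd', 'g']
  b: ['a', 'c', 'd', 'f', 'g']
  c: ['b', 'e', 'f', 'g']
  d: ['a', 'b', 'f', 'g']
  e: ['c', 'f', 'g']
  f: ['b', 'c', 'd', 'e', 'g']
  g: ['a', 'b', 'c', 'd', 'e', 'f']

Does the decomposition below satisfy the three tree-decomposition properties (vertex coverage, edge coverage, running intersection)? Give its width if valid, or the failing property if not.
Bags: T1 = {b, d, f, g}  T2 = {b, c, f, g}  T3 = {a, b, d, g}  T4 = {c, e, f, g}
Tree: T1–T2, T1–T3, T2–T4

Yes; width 3.

Vertex coverage: the bags together contain {a, b, c, d, e, f, g}, the full vertex set. Edge coverage: each edge of G has both endpoints in at least one bag. Running intersection: for every vertex, the bags containing it form a connected subtree. All three properties hold, so this is a valid tree decomposition of width max|bag| − 1 = 3, and hence tw(G) ≤ 3.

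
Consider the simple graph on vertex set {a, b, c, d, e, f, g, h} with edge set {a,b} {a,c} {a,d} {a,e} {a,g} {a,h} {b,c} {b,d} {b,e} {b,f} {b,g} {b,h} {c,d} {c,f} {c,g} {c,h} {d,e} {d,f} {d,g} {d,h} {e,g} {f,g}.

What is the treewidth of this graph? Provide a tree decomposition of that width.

The largest bag has 5 vertices, giving width 4; this decomposition certifies tw(G) ≤ 4. Conversely, {b, c, d, f, g} is a clique of size 5, and the vertices of any clique must share a bag in every tree decomposition; so some bag has ≥ 5 vertices and tw(G) ≥ 4. Therefore the treewidth is 4.

Treewidth 4.
Bags: B1 = {b, c, d, f, g}  B2 = {a, b, c, d, g}  B3 = {a, b, c, d, h}  B4 = {a, b, d, e, g}
Tree: B1–B2, B2–B3, B2–B4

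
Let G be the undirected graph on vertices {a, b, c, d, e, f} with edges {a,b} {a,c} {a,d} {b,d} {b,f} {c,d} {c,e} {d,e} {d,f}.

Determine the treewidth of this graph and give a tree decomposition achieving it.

Treewidth 2.
One optimal decomposition is:
Bags: B1 = {a, c, d}  B2 = {c, d, e}  B3 = {a, b, d}  B4 = {b, d, f}
Tree: B1–B2, B1–B3, B3–B4

The largest bag has 3 vertices, giving width 2; this decomposition certifies tw(G) ≤ 2. On the other hand G contains the 3-clique {c, d, e}. A clique must lie in a single bag of any decomposition, so no decomposition can have width below 2. Combining the bounds, tw(G) = 2.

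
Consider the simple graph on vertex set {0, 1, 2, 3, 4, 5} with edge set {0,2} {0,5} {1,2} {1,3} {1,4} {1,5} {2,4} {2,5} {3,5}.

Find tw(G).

A width-2 tree decomposition is:
Bags: B1 = {1, 2, 4}  B2 = {1, 2, 5}  B3 = {0, 2, 5}  B4 = {1, 3, 5}
Tree: B1–B2, B2–B3, B2–B4
The largest bag has 3 vertices, giving width 2; this decomposition certifies tw(G) ≤ 2. Conversely, {0, 2, 5} is a clique of size 3, and the vertices of any clique must share a bag in every tree decomposition; so some bag has ≥ 3 vertices and tw(G) ≥ 2. Hence tw(G) = 2 exactly.

2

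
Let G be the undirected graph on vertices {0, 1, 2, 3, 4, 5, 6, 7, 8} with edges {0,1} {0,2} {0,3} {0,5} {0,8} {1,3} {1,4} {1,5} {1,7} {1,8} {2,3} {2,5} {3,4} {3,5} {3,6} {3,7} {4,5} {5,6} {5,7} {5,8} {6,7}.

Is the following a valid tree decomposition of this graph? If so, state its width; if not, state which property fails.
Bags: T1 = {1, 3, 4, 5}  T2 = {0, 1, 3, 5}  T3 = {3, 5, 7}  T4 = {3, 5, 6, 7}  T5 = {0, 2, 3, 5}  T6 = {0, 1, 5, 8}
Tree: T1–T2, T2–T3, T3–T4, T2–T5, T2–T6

No — edge (1,7) lies in no bag.

A tree decomposition must satisfy three properties: every vertex lies in some bag; for every edge, both endpoints lie together in some bag; and for every vertex, the bags containing it form a connected subtree. Here edge (1,7) lies in no bag, so the decomposition is invalid.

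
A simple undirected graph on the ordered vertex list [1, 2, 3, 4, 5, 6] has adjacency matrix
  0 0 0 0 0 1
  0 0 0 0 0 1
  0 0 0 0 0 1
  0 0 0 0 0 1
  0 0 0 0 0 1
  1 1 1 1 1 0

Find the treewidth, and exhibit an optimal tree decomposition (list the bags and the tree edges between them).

Every bag has size at most 2, so the width is 2 − 1 = 1 and tw(G) ≤ 1. Any graph with an edge has treewidth ≥ 1, and G has the edge 6–2. Hence tw(G) = 1 exactly.

Treewidth 1.
One such decomposition:
Bags: B1 = {2, 6}  B2 = {5, 6}  B3 = {3, 6}  B4 = {4, 6}  B5 = {1, 6}
Tree: B1–B2, B1–B3, B3–B4, B2–B5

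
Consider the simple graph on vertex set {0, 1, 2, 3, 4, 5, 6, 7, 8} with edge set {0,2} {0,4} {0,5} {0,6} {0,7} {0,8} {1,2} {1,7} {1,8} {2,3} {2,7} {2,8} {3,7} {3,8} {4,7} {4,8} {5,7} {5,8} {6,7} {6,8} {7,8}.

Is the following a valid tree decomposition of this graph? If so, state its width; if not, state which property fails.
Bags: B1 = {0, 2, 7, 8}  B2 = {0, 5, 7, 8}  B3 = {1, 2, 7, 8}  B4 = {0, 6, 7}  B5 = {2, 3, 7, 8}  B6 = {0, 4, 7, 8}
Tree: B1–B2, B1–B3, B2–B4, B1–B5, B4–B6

No — edge (8,6) lies in no bag.

A tree decomposition must satisfy three properties: every vertex lies in some bag; for every edge, both endpoints lie together in some bag; and for every vertex, the bags containing it form a connected subtree. Here edge (8,6) lies in no bag, so the decomposition is invalid.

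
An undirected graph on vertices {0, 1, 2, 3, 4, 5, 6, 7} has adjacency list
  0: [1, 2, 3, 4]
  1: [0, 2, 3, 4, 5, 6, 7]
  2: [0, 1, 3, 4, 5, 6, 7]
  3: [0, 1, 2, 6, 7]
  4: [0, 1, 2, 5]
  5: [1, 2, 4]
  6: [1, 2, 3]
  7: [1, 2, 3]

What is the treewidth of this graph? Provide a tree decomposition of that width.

Each bag holds 4 vertices, so the decomposition has width 3, which upper-bounds the treewidth. For the lower bound, the 4 vertices {0, 1, 2, 3} are pairwise adjacent, and any tree decomposition puts a clique entirely inside one bag — forcing width ≥ 3. Hence tw(G) = 3 exactly.

Treewidth 3.
Bags: B1 = {0, 1, 2, 3}  B2 = {1, 2, 3, 7}  B3 = {0, 1, 2, 4}  B4 = {1, 2, 4, 5}  B5 = {1, 2, 3, 6}
Tree: B1–B2, B1–B3, B3–B4, B1–B5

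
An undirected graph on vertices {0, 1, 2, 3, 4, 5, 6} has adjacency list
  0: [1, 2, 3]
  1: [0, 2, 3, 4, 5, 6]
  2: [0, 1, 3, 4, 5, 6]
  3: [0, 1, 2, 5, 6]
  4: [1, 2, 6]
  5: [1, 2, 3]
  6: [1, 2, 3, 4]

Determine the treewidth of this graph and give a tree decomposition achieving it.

Treewidth 3.
Bags: B1 = {1, 2, 3, 6}  B2 = {1, 2, 4, 6}  B3 = {0, 1, 2, 3}  B4 = {1, 2, 3, 5}
Tree: B1–B2, B1–B3, B1–B4

The largest bag has 4 vertices, giving width 3; this decomposition certifies tw(G) ≤ 3. For the lower bound, the 4 vertices {0, 1, 2, 3} are pairwise adjacent, and any tree decomposition puts a clique entirely inside one bag — forcing width ≥ 3. The upper and lower bounds meet at 3, so that is the treewidth.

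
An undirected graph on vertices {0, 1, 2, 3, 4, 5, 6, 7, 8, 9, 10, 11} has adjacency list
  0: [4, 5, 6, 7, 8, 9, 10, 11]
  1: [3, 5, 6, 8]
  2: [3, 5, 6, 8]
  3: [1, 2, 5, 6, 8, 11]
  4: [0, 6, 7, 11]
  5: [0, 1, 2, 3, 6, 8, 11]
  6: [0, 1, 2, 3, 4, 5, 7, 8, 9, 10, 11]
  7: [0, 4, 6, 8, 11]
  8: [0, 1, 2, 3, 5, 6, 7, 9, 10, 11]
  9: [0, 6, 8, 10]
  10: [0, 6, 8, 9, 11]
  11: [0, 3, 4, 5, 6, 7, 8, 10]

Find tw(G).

A width-4 tree decomposition is:
Bags: B1 = {2, 3, 5, 6, 8}  B2 = {1, 3, 5, 6, 8}  B3 = {3, 5, 6, 8, 11}  B4 = {0, 5, 6, 8, 11}  B5 = {0, 6, 7, 8, 11}  B6 = {0, 6, 8, 10, 11}  B7 = {0, 6, 8, 9, 10}  B8 = {0, 4, 6, 7, 11}
Tree: B1–B2, B2–B3, B3–B4, B4–B5, B5–B6, B6–B7, B5–B8
Every bag has size at most 5, so the width is 5 − 1 = 4 and tw(G) ≤ 4. Conversely, {0, 6, 8, 9, 10} is a clique of size 5, and the vertices of any clique must share a bag in every tree decomposition; so some bag has ≥ 5 vertices and tw(G) ≥ 4. Hence tw(G) = 4 exactly.

4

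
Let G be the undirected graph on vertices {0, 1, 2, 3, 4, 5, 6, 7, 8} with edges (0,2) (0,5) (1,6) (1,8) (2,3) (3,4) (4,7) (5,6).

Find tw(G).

A width-1 tree decomposition is:
Bags: B1 = {4, 7}  B2 = {3, 4}  B3 = {2, 3}  B4 = {0, 2}  B5 = {0, 5}  B6 = {5, 6}  B7 = {1, 6}  B8 = {1, 8}
Tree: B1–B2, B2–B3, B3–B4, B4–B5, B5–B6, B6–B7, B7–B8
Each bag holds 2 vertices, so the decomposition has width 1, which upper-bounds the treewidth. Since G has at least one edge (e.g. 7–4), it is not an edgeless graph, so tw(G) ≥ 1. Combining the bounds, tw(G) = 1.

1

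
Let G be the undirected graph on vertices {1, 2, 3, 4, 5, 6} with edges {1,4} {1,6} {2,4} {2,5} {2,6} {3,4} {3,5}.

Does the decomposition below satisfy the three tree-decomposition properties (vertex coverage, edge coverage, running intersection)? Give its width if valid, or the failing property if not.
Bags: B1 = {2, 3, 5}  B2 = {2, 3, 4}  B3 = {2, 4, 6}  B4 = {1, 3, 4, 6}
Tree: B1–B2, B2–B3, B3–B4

A tree decomposition must satisfy three properties: every vertex lies in some bag; for every edge, both endpoints lie together in some bag; and for every vertex, the bags containing it form a connected subtree. Here bags containing vertex 3 are not connected in the tree, so the decomposition is invalid.

No — bags containing vertex 3 are not connected in the tree.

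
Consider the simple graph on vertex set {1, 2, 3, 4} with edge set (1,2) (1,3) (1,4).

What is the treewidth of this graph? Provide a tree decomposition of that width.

Every bag has size at most 2, so the width is 2 − 1 = 1 and tw(G) ≤ 1. G has an edge, so its treewidth is at least 1. Combining the bounds, tw(G) = 1.

Treewidth 1.
One such decomposition:
Bags: B1 = {1, 3}  B2 = {1, 4}  B3 = {1, 2}
Tree: B1–B2, B2–B3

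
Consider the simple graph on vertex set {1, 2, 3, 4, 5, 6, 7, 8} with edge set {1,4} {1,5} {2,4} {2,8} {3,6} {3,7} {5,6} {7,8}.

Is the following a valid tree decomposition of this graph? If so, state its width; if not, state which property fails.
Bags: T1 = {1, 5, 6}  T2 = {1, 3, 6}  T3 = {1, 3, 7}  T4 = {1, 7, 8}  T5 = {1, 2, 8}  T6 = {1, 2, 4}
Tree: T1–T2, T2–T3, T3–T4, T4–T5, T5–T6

Vertex coverage: the bags together contain {1, 2, 3, 4, 5, 6, 7, 8}, the full vertex set. Edge coverage: each edge of G has both endpoints in at least one bag. Running intersection: for every vertex, the bags containing it form a connected subtree. All three properties hold, so this is a valid tree decomposition of width max|bag| − 1 = 2, and hence tw(G) ≤ 2.

Yes; width 2.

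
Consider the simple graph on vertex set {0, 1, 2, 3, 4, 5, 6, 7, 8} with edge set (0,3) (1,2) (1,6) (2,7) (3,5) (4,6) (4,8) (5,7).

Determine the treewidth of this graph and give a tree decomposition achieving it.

Treewidth 1.
One such decomposition:
Bags: B1 = {4, 8}  B2 = {4, 6}  B3 = {1, 6}  B4 = {1, 2}  B5 = {2, 7}  B6 = {5, 7}  B7 = {3, 5}  B8 = {0, 3}
Tree: B1–B2, B2–B3, B3–B4, B4–B5, B5–B6, B6–B7, B7–B8

Each bag holds 2 vertices, so the decomposition has width 1, which upper-bounds the treewidth. Any graph with an edge has treewidth ≥ 1, and G has the edge 8–4. Hence tw(G) = 1 exactly.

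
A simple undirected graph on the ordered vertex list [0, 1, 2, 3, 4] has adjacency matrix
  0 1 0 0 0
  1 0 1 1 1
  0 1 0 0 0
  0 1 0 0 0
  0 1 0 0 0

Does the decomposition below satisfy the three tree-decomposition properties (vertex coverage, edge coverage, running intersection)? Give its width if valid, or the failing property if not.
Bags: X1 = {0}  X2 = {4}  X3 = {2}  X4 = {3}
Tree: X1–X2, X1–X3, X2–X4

A tree decomposition must satisfy three properties: every vertex lies in some bag; for every edge, both endpoints lie together in some bag; and for every vertex, the bags containing it form a connected subtree. Here vertex 1 appears in no bag, so the decomposition is invalid.

No — vertex 1 appears in no bag.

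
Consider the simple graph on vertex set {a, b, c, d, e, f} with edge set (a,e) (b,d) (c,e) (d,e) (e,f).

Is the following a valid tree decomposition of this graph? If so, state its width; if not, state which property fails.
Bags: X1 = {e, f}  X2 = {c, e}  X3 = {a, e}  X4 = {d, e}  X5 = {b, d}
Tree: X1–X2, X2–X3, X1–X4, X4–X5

Every vertex of G appears in some bag (union = {a, b, c, d, e, f}); every edge is covered by a bag; and for each vertex v the set of bags containing v is connected in the bag tree. The decomposition is therefore valid. The largest bag has 2 vertices, so the width is 1.

Yes; width 1.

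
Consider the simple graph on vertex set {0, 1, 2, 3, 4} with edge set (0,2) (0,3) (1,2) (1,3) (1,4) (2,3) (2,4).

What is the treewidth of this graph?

A width-2 tree decomposition is:
Bags: B1 = {0, 2, 3}  B2 = {1, 2, 3}  B3 = {1, 2, 4}
Tree: B1–B2, B2–B3
The largest bag has 3 vertices, giving width 2; this decomposition certifies tw(G) ≤ 2. Conversely, {0, 2, 3} is a clique of size 3, and the vertices of any clique must share a bag in every tree decomposition; so some bag has ≥ 3 vertices and tw(G) ≥ 2. Therefore the treewidth is 2.

2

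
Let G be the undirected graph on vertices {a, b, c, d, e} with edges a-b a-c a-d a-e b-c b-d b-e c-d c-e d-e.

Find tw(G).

4

A width-4 tree decomposition is:
Bags: B1 = {a, b, c, d, e}
Tree: (single bag)
A single bag containing all 5 vertices is trivially a valid decomposition of width 4. Conversely, {a, b, c, d, e} is a clique of size 5, and the vertices of any clique must share a bag in every tree decomposition; so some bag has ≥ 5 vertices and tw(G) ≥ 4. Combining the bounds, tw(G) = 4.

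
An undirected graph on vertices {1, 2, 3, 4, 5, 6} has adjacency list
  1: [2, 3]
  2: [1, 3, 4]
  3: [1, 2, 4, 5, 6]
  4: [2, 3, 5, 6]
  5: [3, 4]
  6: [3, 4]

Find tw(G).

A width-2 tree decomposition is:
Bags: B1 = {3, 4, 5}  B2 = {2, 3, 4}  B3 = {3, 4, 6}  B4 = {1, 2, 3}
Tree: B1–B2, B1–B3, B2–B4
The largest bag has 3 vertices, giving width 2; this decomposition certifies tw(G) ≤ 2. Conversely, {1, 2, 3} is a clique of size 3, and the vertices of any clique must share a bag in every tree decomposition; so some bag has ≥ 3 vertices and tw(G) ≥ 2. The upper and lower bounds meet at 2, so that is the treewidth.

2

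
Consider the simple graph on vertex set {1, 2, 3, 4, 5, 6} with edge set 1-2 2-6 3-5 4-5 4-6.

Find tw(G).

A width-1 tree decomposition is:
Bags: B1 = {3, 5}  B2 = {4, 5}  B3 = {4, 6}  B4 = {2, 6}  B5 = {1, 2}
Tree: B1–B2, B2–B3, B3–B4, B4–B5
Every bag has size at most 2, so the width is 2 − 1 = 1 and tw(G) ≤ 1. Since G has at least one edge (e.g. 3–5), it is not an edgeless graph, so tw(G) ≥ 1. The upper and lower bounds meet at 1, so that is the treewidth.

1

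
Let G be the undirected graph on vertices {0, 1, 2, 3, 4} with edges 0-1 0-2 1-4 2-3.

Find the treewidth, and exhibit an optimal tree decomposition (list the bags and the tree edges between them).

Every bag has size at most 2, so the width is 2 − 1 = 1 and tw(G) ≤ 1. Since G has at least one edge (e.g. 4–1), it is not an edgeless graph, so tw(G) ≥ 1. The upper and lower bounds meet at 1, so that is the treewidth.

Treewidth 1.
One optimal decomposition is:
Bags: B1 = {1, 4}  B2 = {0, 1}  B3 = {0, 2}  B4 = {2, 3}
Tree: B1–B2, B2–B3, B3–B4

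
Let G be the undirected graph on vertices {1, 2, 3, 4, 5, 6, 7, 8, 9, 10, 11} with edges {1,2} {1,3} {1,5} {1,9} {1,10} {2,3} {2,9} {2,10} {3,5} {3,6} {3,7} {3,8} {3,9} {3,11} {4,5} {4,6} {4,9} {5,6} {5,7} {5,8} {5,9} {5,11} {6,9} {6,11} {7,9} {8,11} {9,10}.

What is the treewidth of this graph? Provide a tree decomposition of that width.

Treewidth 3.
One optimal decomposition is:
Bags: B1 = {1, 3, 5, 9}  B2 = {3, 5, 6, 9}  B3 = {3, 5, 7, 9}  B4 = {1, 2, 3, 9}  B5 = {3, 5, 6, 11}  B6 = {1, 2, 9, 10}  B7 = {3, 5, 8, 11}  B8 = {4, 5, 6, 9}
Tree: B1–B2, B1–B3, B1–B4, B2–B5, B4–B6, B5–B7, B2–B8

Each bag holds 4 vertices, so the decomposition has width 3, which upper-bounds the treewidth. On the other hand G contains the 4-clique {1, 2, 9, 10}. A clique must lie in a single bag of any decomposition, so no decomposition can have width below 3. The upper and lower bounds meet at 3, so that is the treewidth.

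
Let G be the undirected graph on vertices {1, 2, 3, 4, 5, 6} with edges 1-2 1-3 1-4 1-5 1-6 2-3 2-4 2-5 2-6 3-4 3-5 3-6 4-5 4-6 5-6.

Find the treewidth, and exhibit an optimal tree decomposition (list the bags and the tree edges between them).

Treewidth 5.
Bags: B1 = {1, 2, 3, 4, 5, 6}
Tree: (single bag)

With just one bag of size 6, the width is 6 − 1 = 5, so tw(G) ≤ 5. For the lower bound, the 6 vertices {1, 2, 3, 4, 5, 6} are pairwise adjacent, and any tree decomposition puts a clique entirely inside one bag — forcing width ≥ 5. Hence tw(G) = 5 exactly.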